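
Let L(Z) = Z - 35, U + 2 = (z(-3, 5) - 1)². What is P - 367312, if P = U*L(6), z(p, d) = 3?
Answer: -367370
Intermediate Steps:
U = 2 (U = -2 + (3 - 1)² = -2 + 2² = -2 + 4 = 2)
L(Z) = -35 + Z
P = -58 (P = 2*(-35 + 6) = 2*(-29) = -58)
P - 367312 = -58 - 367312 = -367370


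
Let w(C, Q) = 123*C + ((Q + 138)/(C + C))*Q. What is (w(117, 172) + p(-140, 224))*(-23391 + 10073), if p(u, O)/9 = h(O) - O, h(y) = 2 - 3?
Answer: -19623833276/117 ≈ -1.6773e+8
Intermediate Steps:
h(y) = -1
w(C, Q) = 123*C + Q*(138 + Q)/(2*C) (w(C, Q) = 123*C + ((138 + Q)/((2*C)))*Q = 123*C + ((138 + Q)*(1/(2*C)))*Q = 123*C + ((138 + Q)/(2*C))*Q = 123*C + Q*(138 + Q)/(2*C))
p(u, O) = -9 - 9*O (p(u, O) = 9*(-1 - O) = -9 - 9*O)
(w(117, 172) + p(-140, 224))*(-23391 + 10073) = ((½)*(172² + 138*172 + 246*117²)/117 + (-9 - 9*224))*(-23391 + 10073) = ((½)*(1/117)*(29584 + 23736 + 246*13689) + (-9 - 2016))*(-13318) = ((½)*(1/117)*(29584 + 23736 + 3367494) - 2025)*(-13318) = ((½)*(1/117)*3420814 - 2025)*(-13318) = (1710407/117 - 2025)*(-13318) = (1473482/117)*(-13318) = -19623833276/117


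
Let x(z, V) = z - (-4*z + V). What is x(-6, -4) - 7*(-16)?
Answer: 86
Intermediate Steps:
x(z, V) = -V + 5*z (x(z, V) = z - (V - 4*z) = z + (-V + 4*z) = -V + 5*z)
x(-6, -4) - 7*(-16) = (-1*(-4) + 5*(-6)) - 7*(-16) = (4 - 30) + 112 = -26 + 112 = 86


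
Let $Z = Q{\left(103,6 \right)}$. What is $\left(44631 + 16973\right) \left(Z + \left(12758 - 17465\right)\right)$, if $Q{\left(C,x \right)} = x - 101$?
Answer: $-295822408$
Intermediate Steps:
$Q{\left(C,x \right)} = -101 + x$
$Z = -95$ ($Z = -101 + 6 = -95$)
$\left(44631 + 16973\right) \left(Z + \left(12758 - 17465\right)\right) = \left(44631 + 16973\right) \left(-95 + \left(12758 - 17465\right)\right) = 61604 \left(-95 + \left(12758 - 17465\right)\right) = 61604 \left(-95 - 4707\right) = 61604 \left(-4802\right) = -295822408$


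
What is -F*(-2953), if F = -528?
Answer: -1559184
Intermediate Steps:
-F*(-2953) = -(-528)*(-2953) = -1*1559184 = -1559184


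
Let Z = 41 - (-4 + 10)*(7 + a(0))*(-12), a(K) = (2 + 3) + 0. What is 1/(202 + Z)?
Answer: 1/1107 ≈ 0.00090334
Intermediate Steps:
a(K) = 5 (a(K) = 5 + 0 = 5)
Z = 905 (Z = 41 - (-4 + 10)*(7 + 5)*(-12) = 41 - 6*12*(-12) = 41 - 72*(-12) = 41 - 1*(-864) = 41 + 864 = 905)
1/(202 + Z) = 1/(202 + 905) = 1/1107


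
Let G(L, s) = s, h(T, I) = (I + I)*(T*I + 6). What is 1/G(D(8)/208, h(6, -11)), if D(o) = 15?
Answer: 1/1320 ≈ 0.00075758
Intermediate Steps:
h(T, I) = 2*I*(6 + I*T) (h(T, I) = (2*I)*(I*T + 6) = (2*I)*(6 + I*T) = 2*I*(6 + I*T))
1/G(D(8)/208, h(6, -11)) = 1/(2*(-11)*(6 - 11*6)) = 1/(2*(-11)*(6 - 66)) = 1/(2*(-11)*(-60)) = 1/1320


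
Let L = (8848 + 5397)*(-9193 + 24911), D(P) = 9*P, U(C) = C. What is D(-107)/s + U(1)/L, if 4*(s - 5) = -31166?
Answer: 4956747359/40078620890 ≈ 0.12368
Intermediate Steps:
s = -15573/2 (s = 5 + (¼)*(-31166) = 5 - 15583/2 = -15573/2 ≈ -7786.5)
L = 223902910 (L = 14245*15718 = 223902910)
D(-107)/s + U(1)/L = (9*(-107))/(-15573/2) + 1/223902910 = -963*(-2/15573) + 1*(1/223902910) = 642/5191 + 1/223902910 = 4956747359/40078620890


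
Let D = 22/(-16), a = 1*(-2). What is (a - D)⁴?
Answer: 625/4096 ≈ 0.15259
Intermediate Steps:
a = -2
D = -11/8 (D = 22*(-1/16) = -11/8 ≈ -1.3750)
(a - D)⁴ = (-2 - 1*(-11/8))⁴ = (-2 + 11/8)⁴ = (-5/8)⁴ = 625/4096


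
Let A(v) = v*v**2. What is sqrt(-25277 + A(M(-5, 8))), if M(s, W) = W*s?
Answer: I*sqrt(89277) ≈ 298.79*I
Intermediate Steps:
A(v) = v**3
sqrt(-25277 + A(M(-5, 8))) = sqrt(-25277 + (8*(-5))**3) = sqrt(-25277 + (-40)**3) = sqrt(-25277 - 64000) = sqrt(-89277) = I*sqrt(89277)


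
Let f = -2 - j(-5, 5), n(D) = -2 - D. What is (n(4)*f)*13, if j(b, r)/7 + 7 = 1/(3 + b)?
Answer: -3939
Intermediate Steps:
j(b, r) = -49 + 7/(3 + b)
f = 101/2 (f = -2 - 7*(-20 - 7*(-5))/(3 - 5) = -2 - 7*(-20 + 35)/(-2) = -2 - 7*(-1)*15/2 = -2 - 1*(-105/2) = -2 + 105/2 = 101/2 ≈ 50.500)
(n(4)*f)*13 = ((-2 - 1*4)*(101/2))*13 = ((-2 - 4)*(101/2))*13 = -6*101/2*13 = -303*13 = -3939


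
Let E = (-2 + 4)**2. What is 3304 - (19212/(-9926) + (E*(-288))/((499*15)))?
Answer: 40938264002/12382685 ≈ 3306.1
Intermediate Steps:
E = 4 (E = 2**2 = 4)
3304 - (19212/(-9926) + (E*(-288))/((499*15))) = 3304 - (19212/(-9926) + (4*(-288))/((499*15))) = 3304 - (19212*(-1/9926) - 1152/7485) = 3304 - (-9606/4963 - 1152*1/7485) = 3304 - (-9606/4963 - 384/2495) = 3304 - 1*(-25872762/12382685) = 3304 + 25872762/12382685 = 40938264002/12382685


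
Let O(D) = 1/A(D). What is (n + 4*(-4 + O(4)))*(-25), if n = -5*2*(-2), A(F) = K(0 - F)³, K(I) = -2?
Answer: -175/2 ≈ -87.500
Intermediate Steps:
A(F) = -8 (A(F) = (-2)³ = -8)
O(D) = -⅛ (O(D) = 1/(-8) = 1*(-⅛) = -⅛)
n = 20 (n = -10*(-2) = 20)
(n + 4*(-4 + O(4)))*(-25) = (20 + 4*(-4 - ⅛))*(-25) = (20 + 4*(-33/8))*(-25) = (20 - 33/2)*(-25) = (7/2)*(-25) = -175/2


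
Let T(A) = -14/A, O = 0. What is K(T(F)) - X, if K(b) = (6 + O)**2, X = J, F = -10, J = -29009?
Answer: 29045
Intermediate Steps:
X = -29009
K(b) = 36 (K(b) = (6 + 0)**2 = 6**2 = 36)
K(T(F)) - X = 36 - 1*(-29009) = 36 + 29009 = 29045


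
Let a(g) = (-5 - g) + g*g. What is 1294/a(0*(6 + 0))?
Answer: -1294/5 ≈ -258.80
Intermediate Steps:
a(g) = -5 + g² - g (a(g) = (-5 - g) + g² = -5 + g² - g)
1294/a(0*(6 + 0)) = 1294/(-5 + (0*(6 + 0))² - 0*(6 + 0)) = 1294/(-5 + (0*6)² - 0*6) = 1294/(-5 + 0² - 1*0) = 1294/(-5 + 0 + 0) = 1294/(-5) = 1294*(-⅕) = -1294/5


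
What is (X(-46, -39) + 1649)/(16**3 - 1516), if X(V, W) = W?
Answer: 161/258 ≈ 0.62403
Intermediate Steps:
(X(-46, -39) + 1649)/(16**3 - 1516) = (-39 + 1649)/(16**3 - 1516) = 1610/(4096 - 1516) = 1610/2580 = 1610*(1/2580) = 161/258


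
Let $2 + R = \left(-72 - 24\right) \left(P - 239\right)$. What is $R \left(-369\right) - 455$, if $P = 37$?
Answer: $-7155365$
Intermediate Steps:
$R = 19390$ ($R = -2 + \left(-72 - 24\right) \left(37 - 239\right) = -2 - -19392 = -2 + 19392 = 19390$)
$R \left(-369\right) - 455 = 19390 \left(-369\right) - 455 = -7154910 - 455 = -7155365$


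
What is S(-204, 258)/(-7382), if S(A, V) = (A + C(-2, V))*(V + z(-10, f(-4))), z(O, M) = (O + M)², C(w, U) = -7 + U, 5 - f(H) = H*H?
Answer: -32853/7382 ≈ -4.4504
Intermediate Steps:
f(H) = 5 - H² (f(H) = 5 - H*H = 5 - H²)
z(O, M) = (M + O)²
S(A, V) = (441 + V)*(-7 + A + V) (S(A, V) = (A + (-7 + V))*(V + ((5 - 1*(-4)²) - 10)²) = (-7 + A + V)*(V + ((5 - 1*16) - 10)²) = (-7 + A + V)*(V + ((5 - 16) - 10)²) = (-7 + A + V)*(V + (-11 - 10)²) = (-7 + A + V)*(V + (-21)²) = (-7 + A + V)*(V + 441) = (-7 + A + V)*(441 + V) = (441 + V)*(-7 + A + V))
S(-204, 258)/(-7382) = (-3087 + 258² + 434*258 + 441*(-204) - 204*258)/(-7382) = (-3087 + 66564 + 111972 - 89964 - 52632)*(-1/7382) = 32853*(-1/7382) = -32853/7382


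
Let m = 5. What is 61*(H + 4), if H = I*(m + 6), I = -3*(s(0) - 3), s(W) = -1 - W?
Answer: 8296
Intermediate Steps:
I = 12 (I = -3*((-1 - 1*0) - 3) = -3*((-1 + 0) - 3) = -3*(-1 - 3) = -3*(-4) = 12)
H = 132 (H = 12*(5 + 6) = 12*11 = 132)
61*(H + 4) = 61*(132 + 4) = 61*136 = 8296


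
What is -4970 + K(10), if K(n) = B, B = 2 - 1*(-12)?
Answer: -4956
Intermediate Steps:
B = 14 (B = 2 + 12 = 14)
K(n) = 14
-4970 + K(10) = -4970 + 14 = -4956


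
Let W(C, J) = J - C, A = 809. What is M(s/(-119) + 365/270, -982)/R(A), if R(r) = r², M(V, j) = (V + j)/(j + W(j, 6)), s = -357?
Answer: -52793/212051844 ≈ -0.00024896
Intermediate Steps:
M(V, j) = V/6 + j/6 (M(V, j) = (V + j)/(j + (6 - j)) = (V + j)/6 = (V + j)*(⅙) = V/6 + j/6)
M(s/(-119) + 365/270, -982)/R(A) = ((-357/(-119) + 365/270)/6 + (⅙)*(-982))/(809²) = ((-357*(-1/119) + 365*(1/270))/6 - 491/3)/654481 = ((3 + 73/54)/6 - 491/3)*(1/654481) = ((⅙)*(235/54) - 491/3)*(1/654481) = (235/324 - 491/3)*(1/654481) = -52793/324*1/654481 = -52793/212051844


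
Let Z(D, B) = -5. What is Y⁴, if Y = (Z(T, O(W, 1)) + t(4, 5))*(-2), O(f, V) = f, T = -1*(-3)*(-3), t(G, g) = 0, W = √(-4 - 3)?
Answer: 10000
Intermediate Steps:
W = I*√7 (W = √(-7) = I*√7 ≈ 2.6458*I)
T = -9 (T = 3*(-3) = -9)
Y = 10 (Y = (-5 + 0)*(-2) = -5*(-2) = 10)
Y⁴ = 10⁴ = 10000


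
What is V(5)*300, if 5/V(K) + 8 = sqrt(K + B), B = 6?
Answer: -12000/53 - 1500*sqrt(11)/53 ≈ -320.28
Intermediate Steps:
V(K) = 5/(-8 + sqrt(6 + K)) (V(K) = 5/(-8 + sqrt(K + 6)) = 5/(-8 + sqrt(6 + K)))
V(5)*300 = (5/(-8 + sqrt(6 + 5)))*300 = (5/(-8 + sqrt(11)))*300 = 1500/(-8 + sqrt(11))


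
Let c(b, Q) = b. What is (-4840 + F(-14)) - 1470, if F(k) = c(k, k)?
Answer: -6324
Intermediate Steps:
F(k) = k
(-4840 + F(-14)) - 1470 = (-4840 - 14) - 1470 = -4854 - 1470 = -6324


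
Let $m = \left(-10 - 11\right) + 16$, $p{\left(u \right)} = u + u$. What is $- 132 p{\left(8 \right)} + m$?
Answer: $-2117$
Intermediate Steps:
$p{\left(u \right)} = 2 u$
$m = -5$ ($m = -21 + 16 = -5$)
$- 132 p{\left(8 \right)} + m = - 132 \cdot 2 \cdot 8 - 5 = \left(-132\right) 16 - 5 = -2112 - 5 = -2117$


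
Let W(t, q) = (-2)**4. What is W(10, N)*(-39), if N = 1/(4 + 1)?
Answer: -624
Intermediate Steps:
N = 1/5 ≈ 0.20000
W(t, q) = 16
W(10, N)*(-39) = 16*(-39) = -624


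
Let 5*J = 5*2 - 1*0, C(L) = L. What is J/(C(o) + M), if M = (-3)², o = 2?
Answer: 2/11 ≈ 0.18182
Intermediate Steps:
M = 9
J = 2 (J = (5*2 - 1*0)/5 = (10 + 0)/5 = (⅕)*10 = 2)
J/(C(o) + M) = 2/(2 + 9) = 2/11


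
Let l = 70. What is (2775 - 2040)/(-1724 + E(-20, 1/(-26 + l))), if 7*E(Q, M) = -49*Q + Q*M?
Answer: -56595/121973 ≈ -0.46400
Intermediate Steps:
E(Q, M) = -7*Q + M*Q/7 (E(Q, M) = (-49*Q + Q*M)/7 = (-49*Q + M*Q)/7 = -7*Q + M*Q/7)
(2775 - 2040)/(-1724 + E(-20, 1/(-26 + l))) = (2775 - 2040)/(-1724 + (1/7)*(-20)*(-49 + 1/(-26 + 70))) = 735/(-1724 + (1/7)*(-20)*(-49 + 1/44)) = 735/(-1724 + (1/7)*(-20)*(-2155/44)) = 735/(-1724 + 10775/77) = 735/(-121973/77) = 735*(-77/121973) = -56595/121973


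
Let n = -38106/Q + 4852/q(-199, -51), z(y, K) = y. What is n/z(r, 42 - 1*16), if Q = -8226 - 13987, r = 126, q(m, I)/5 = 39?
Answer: 57604073/272886705 ≈ 0.21109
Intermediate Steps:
q(m, I) = 195 (q(m, I) = 5*39 = 195)
Q = -22213
n = 115208146/4331535 (n = -38106/(-22213) + 4852/195 = -38106*(-1/22213) + 4852*(1/195) = 38106/22213 + 4852/195 = 115208146/4331535 ≈ 26.598)
n/z(r, 42 - 1*16) = (115208146/4331535)/126 = (115208146/4331535)*(1/126) = 57604073/272886705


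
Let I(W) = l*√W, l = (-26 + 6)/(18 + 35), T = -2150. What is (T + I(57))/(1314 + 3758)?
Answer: -1075/2536 - 5*√57/67204 ≈ -0.42446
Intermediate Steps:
l = -20/53 ≈ -0.37736
I(W) = -20*√W/53
(T + I(57))/(1314 + 3758) = (-2150 - 20*√57/53)/(1314 + 3758) = (-2150 - 20*√57/53)/5072 = (-2150 - 20*√57/53)*(1/5072) = -1075/2536 - 5*√57/67204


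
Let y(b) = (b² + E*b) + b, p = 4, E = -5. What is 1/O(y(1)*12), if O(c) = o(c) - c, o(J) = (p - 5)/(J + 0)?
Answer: 36/1297 ≈ 0.027756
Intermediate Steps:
y(b) = b² - 4*b (y(b) = (b² - 5*b) + b = b² - 4*b)
o(J) = -1/J (o(J) = (4 - 5)/(J + 0) = -1/J)
O(c) = -c - 1/c (O(c) = -1/c - c = -c - 1/c)
1/O(y(1)*12) = 1/(-1*(-4 + 1)*12 - 1/((1*(-4 + 1))*12)) = 1/(-1*(-3)*12 - 1/((1*(-3))*12)) = 1/(-(-3)*12 - 1/((-3*12))) = 1/(-1*(-36) - 1/(-36)) = 1/(36 - 1*(-1/36)) = 1/(36 + 1/36) = 1/(1297/36) = 36/1297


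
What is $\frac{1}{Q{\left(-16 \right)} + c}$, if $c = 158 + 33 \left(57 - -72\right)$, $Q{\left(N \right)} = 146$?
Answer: $\frac{1}{4561} \approx 0.00021925$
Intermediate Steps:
$c = 4415$ ($c = 158 + 33 \left(57 + 72\right) = 158 + 33 \cdot 129 = 158 + 4257 = 4415$)
$\frac{1}{Q{\left(-16 \right)} + c} = \frac{1}{146 + 4415} = \frac{1}{4561}$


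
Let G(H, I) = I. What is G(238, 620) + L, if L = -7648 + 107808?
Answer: 100780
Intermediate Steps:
L = 100160
G(238, 620) + L = 620 + 100160 = 100780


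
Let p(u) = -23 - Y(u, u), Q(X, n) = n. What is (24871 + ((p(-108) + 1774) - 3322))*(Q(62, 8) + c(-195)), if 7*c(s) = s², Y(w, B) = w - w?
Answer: 887287300/7 ≈ 1.2676e+8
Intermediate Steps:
Y(w, B) = 0
p(u) = -23 (p(u) = -23 - 1*0 = -23 + 0 = -23)
c(s) = s²/7
(24871 + ((p(-108) + 1774) - 3322))*(Q(62, 8) + c(-195)) = (24871 + ((-23 + 1774) - 3322))*(8 + (⅐)*(-195)²) = (24871 + (1751 - 3322))*(8 + (⅐)*38025) = (24871 - 1571)*(8 + 38025/7) = 23300*(38081/7) = 887287300/7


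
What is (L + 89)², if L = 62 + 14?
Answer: 27225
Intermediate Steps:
L = 76
(L + 89)² = (76 + 89)² = 165² = 27225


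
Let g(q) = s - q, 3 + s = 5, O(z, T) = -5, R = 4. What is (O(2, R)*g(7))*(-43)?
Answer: -1075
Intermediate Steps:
s = 2 (s = -3 + 5 = 2)
g(q) = 2 - q
(O(2, R)*g(7))*(-43) = -5*(2 - 1*7)*(-43) = -5*(2 - 7)*(-43) = -5*(-5)*(-43) = 25*(-43) = -1075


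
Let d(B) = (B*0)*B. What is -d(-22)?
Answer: 0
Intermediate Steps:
d(B) = 0 (d(B) = 0*B = 0)
-d(-22) = -1*0 = 0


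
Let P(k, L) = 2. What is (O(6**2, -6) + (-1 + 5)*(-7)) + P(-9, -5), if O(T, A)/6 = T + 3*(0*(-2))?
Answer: 190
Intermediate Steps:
O(T, A) = 6*T (O(T, A) = 6*(T + 3*(0*(-2))) = 6*(T + 3*0) = 6*(T + 0) = 6*T)
(O(6**2, -6) + (-1 + 5)*(-7)) + P(-9, -5) = (6*6**2 + (-1 + 5)*(-7)) + 2 = (6*36 + 4*(-7)) + 2 = (216 - 28) + 2 = 188 + 2 = 190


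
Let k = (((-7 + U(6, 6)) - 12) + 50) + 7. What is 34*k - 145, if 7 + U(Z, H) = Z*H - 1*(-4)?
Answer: 2269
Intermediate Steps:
U(Z, H) = -3 + H*Z (U(Z, H) = -7 + (Z*H - 1*(-4)) = -7 + (H*Z + 4) = -7 + (4 + H*Z) = -3 + H*Z)
k = 71 (k = (((-7 + (-3 + 6*6)) - 12) + 50) + 7 = (((-7 + (-3 + 36)) - 12) + 50) + 7 = (((-7 + 33) - 12) + 50) + 7 = ((26 - 12) + 50) + 7 = (14 + 50) + 7 = 64 + 7 = 71)
34*k - 145 = 34*71 - 145 = 2414 - 145 = 2269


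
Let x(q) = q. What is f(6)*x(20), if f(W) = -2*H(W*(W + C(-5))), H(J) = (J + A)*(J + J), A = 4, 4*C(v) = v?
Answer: -74100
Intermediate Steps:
C(v) = v/4
H(J) = 2*J*(4 + J) (H(J) = (J + 4)*(J + J) = (4 + J)*(2*J) = 2*J*(4 + J))
f(W) = -4*W*(4 + W*(-5/4 + W))*(-5/4 + W) (f(W) = -4*W*(W + (¼)*(-5))*(4 + W*(W + (¼)*(-5))) = -4*W*(W - 5/4)*(4 + W*(W - 5/4)) = -4*W*(-5/4 + W)*(4 + W*(-5/4 + W)) = -4*W*(4 + W*(-5/4 + W))*(-5/4 + W))
f(6)*x(20) = -¼*6*(-5 + 4*6)*(16 + 6*(-5 + 4*6))*20 = -¼*6*(-5 + 24)*(16 + 6*(-5 + 24))*20 = -¼*6*19*(16 + 6*19)*20 = -¼*6*19*(16 + 114)*20 = -¼*6*19*130*20 = -3705*20 = -74100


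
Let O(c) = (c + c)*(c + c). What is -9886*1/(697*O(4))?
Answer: -4943/22304 ≈ -0.22162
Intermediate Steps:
O(c) = 4*c² (O(c) = (2*c)*(2*c) = 4*c²)
-9886*1/(697*O(4)) = -9886/((41*17)*(4*4²)) = -9886/(697*(4*16)) = -9886/(697*64) = -9886/44608 = -9886*1/44608 = -4943/22304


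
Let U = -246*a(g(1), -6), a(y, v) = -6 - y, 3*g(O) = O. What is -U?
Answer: -1558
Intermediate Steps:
g(O) = O/3
U = 1558 (U = -246*(-6 - 1/3) = -246*(-19/3) = 1558)
-U = -1*1558 = -1558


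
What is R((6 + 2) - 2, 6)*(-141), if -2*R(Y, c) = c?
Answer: 423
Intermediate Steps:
R(Y, c) = -c/2
R((6 + 2) - 2, 6)*(-141) = -1/2*6*(-141) = -3*(-141) = 423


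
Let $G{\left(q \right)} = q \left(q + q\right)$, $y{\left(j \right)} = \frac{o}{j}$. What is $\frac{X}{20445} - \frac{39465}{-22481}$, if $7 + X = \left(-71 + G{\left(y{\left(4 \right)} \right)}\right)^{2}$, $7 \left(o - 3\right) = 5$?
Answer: $\frac{186888331439}{93919772940} \approx 1.9899$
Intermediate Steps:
$o = \frac{26}{7}$ ($o = 3 + \frac{1}{7} \cdot 5 = 3 + \frac{5}{7} = \frac{26}{7} \approx 3.7143$)
$y{\left(j \right)} = \frac{26}{7 j}$
$G{\left(q \right)} = 2 q^{2}$ ($G{\left(q \right)} = q 2 q = 2 q^{2}$)
$X = \frac{46023293}{9604}$ ($X = -7 + \left(-71 + 2 \left(\frac{26}{7 \cdot 4}\right)^{2}\right)^{2} = -7 + \left(-71 + 2 \left(\frac{26}{7} \cdot \frac{1}{4}\right)^{2}\right)^{2} = -7 + \left(-71 + 2 \left(\frac{13}{14}\right)^{2}\right)^{2} = -7 + \left(-71 + 2 \cdot \frac{169}{196}\right)^{2} = -7 + \left(-71 + \frac{169}{98}\right)^{2} = -7 + \left(- \frac{6789}{98}\right)^{2} = -7 + \frac{46090521}{9604} = \frac{46023293}{9604} \approx 4792.1$)
$\frac{X}{20445} - \frac{39465}{-22481} = \frac{46023293}{9604 \cdot 20445} - \frac{39465}{-22481} = \frac{46023293}{9604} \cdot \frac{1}{20445} - - \frac{39465}{22481} = \frac{979219}{4177740} + \frac{39465}{22481} = \frac{186888331439}{93919772940}$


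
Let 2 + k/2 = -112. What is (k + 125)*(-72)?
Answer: 7416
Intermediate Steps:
k = -228 (k = -4 + 2*(-112) = -4 - 224 = -228)
(k + 125)*(-72) = (-228 + 125)*(-72) = -103*(-72) = 7416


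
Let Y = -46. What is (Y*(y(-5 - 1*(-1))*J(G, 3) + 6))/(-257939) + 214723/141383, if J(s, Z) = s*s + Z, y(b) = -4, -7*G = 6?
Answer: 246457979479/162449208383 ≈ 1.5171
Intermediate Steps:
G = -6/7 (G = -⅐*6 = -6/7 ≈ -0.85714)
J(s, Z) = Z + s² (J(s, Z) = s² + Z = Z + s²)
(Y*(y(-5 - 1*(-1))*J(G, 3) + 6))/(-257939) + 214723/141383 = -46*(-4*(3 + (-6/7)²) + 6)/(-257939) + 214723/141383 = -46*(-4*(3 + 36/49) + 6)*(-1/257939) + 214723*(1/141383) = -46*(-4*183/49 + 6)*(-1/257939) + 214723/141383 = -46*(-732/49 + 6)*(-1/257939) + 214723/141383 = -46*(-438/49)*(-1/257939) + 214723/141383 = (20148/49)*(-1/257939) + 214723/141383 = -20148/12639011 + 214723/141383 = 246457979479/162449208383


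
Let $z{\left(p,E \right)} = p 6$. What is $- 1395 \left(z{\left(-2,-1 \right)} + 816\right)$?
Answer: $-1121580$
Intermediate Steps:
$z{\left(p,E \right)} = 6 p$
$- 1395 \left(z{\left(-2,-1 \right)} + 816\right) = - 1395 \left(6 \left(-2\right) + 816\right) = - 1395 \left(-12 + 816\right) = \left(-1395\right) 804 = -1121580$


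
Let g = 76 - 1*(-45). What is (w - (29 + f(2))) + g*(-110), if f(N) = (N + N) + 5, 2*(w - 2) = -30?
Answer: -13361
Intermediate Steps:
w = -13 (w = 2 + (½)*(-30) = 2 - 15 = -13)
f(N) = 5 + 2*N (f(N) = 2*N + 5 = 5 + 2*N)
g = 121 (g = 76 + 45 = 121)
(w - (29 + f(2))) + g*(-110) = (-13 - (29 + (5 + 2*2))) + 121*(-110) = (-13 - (29 + (5 + 4))) - 13310 = (-13 - (29 + 9)) - 13310 = (-13 - 1*38) - 13310 = (-13 - 38) - 13310 = -51 - 13310 = -13361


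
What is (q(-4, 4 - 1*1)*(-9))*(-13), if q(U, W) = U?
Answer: -468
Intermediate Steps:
(q(-4, 4 - 1*1)*(-9))*(-13) = -4*(-9)*(-13) = 36*(-13) = -468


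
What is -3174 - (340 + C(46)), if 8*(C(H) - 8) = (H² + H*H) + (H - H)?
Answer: -4051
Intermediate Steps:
C(H) = 8 + H²/4 (C(H) = 8 + ((H² + H*H) + (H - H))/8 = 8 + ((H² + H²) + 0)/8 = 8 + (2*H² + 0)/8 = 8 + (2*H²)/8 = 8 + H²/4)
-3174 - (340 + C(46)) = -3174 - (340 + (8 + (¼)*46²)) = -3174 - (340 + (8 + (¼)*2116)) = -3174 - (340 + (8 + 529)) = -3174 - (340 + 537) = -3174 - 1*877 = -3174 - 877 = -4051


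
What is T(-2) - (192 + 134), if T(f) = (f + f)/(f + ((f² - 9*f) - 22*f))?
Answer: -5217/16 ≈ -326.06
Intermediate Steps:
T(f) = 2*f/(f² - 30*f) (T(f) = (2*f)/(f + (f² - 31*f)) = (2*f)/(f² - 30*f) = 2*f/(f² - 30*f))
T(-2) - (192 + 134) = 2/(-30 - 2) - (192 + 134) = 2/(-32) - 1*326 = 2*(-1/32) - 326 = -1/16 - 326 = -5217/16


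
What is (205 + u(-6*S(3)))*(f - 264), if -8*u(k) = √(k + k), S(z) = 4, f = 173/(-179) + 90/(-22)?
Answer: -108603670/1969 + 264887*I*√3/1969 ≈ -55157.0 + 233.01*I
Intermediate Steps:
f = -9958/1969 (f = 173*(-1/179) + 90*(-1/22) = -173/179 - 45/11 = -9958/1969 ≈ -5.0574)
u(k) = -√2*√k/8 (u(k) = -√(k + k)/8 = -√2*√k/8)
(205 + u(-6*S(3)))*(f - 264) = (205 - √2*√(-6*4)/8)*(-9958/1969 - 264) = (205 - √2*√(-24)/8)*(-529774/1969) = (205 - √2*2*I*√6/8)*(-529774/1969) = (205 - I*√3/2)*(-529774/1969) = -108603670/1969 + 264887*I*√3/1969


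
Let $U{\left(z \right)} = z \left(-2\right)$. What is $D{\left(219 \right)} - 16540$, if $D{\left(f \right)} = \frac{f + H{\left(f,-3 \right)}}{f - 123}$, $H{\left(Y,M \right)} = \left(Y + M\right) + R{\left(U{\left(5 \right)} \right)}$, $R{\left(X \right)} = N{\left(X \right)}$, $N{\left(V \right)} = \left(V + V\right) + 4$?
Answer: $- \frac{1587421}{96} \approx -16536.0$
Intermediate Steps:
$N{\left(V \right)} = 4 + 2 V$ ($N{\left(V \right)} = 2 V + 4 = 4 + 2 V$)
$U{\left(z \right)} = - 2 z$
$R{\left(X \right)} = 4 + 2 X$
$H{\left(Y,M \right)} = -16 + M + Y$ ($H{\left(Y,M \right)} = \left(Y + M\right) + \left(4 + 2 \left(\left(-2\right) 5\right)\right) = \left(M + Y\right) + \left(4 + 2 \left(-10\right)\right) = \left(M + Y\right) + \left(4 - 20\right) = \left(M + Y\right) - 16 = -16 + M + Y$)
$D{\left(f \right)} = \frac{-19 + 2 f}{-123 + f}$ ($D{\left(f \right)} = \frac{f - \left(19 - f\right)}{f - 123} = \frac{f + \left(-19 + f\right)}{-123 + f} = \frac{-19 + 2 f}{-123 + f}$)
$D{\left(219 \right)} - 16540 = \frac{-19 + 2 \cdot 219}{-123 + 219} - 16540 = \frac{-19 + 438}{96} - 16540 = \frac{1}{96} \cdot 419 - 16540 = \frac{419}{96} - 16540 = - \frac{1587421}{96}$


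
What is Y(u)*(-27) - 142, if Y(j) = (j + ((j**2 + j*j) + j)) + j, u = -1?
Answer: -115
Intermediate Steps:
Y(j) = 2*j**2 + 3*j (Y(j) = (j + ((j**2 + j**2) + j)) + j = (j + (2*j**2 + j)) + j = (j + (j + 2*j**2)) + j = (2*j + 2*j**2) + j = 2*j**2 + 3*j)
Y(u)*(-27) - 142 = -(3 + 2*(-1))*(-27) - 142 = -(3 - 2)*(-27) - 142 = -1*1*(-27) - 142 = -1*(-27) - 142 = 27 - 142 = -115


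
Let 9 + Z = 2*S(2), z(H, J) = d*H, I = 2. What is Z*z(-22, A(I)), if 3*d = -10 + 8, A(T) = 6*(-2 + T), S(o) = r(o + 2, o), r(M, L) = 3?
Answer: -44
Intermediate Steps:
S(o) = 3
A(T) = -12 + 6*T
d = -⅔ (d = (-10 + 8)/3 = (⅓)*(-2) = -⅔ ≈ -0.66667)
z(H, J) = -2*H/3
Z = -3 (Z = -9 + 2*3 = -9 + 6 = -3)
Z*z(-22, A(I)) = -(-2)*(-22) = -3*44/3 = -44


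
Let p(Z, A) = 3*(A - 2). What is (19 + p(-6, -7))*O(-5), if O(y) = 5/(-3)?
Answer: 40/3 ≈ 13.333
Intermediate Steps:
p(Z, A) = -6 + 3*A (p(Z, A) = 3*(-2 + A) = -6 + 3*A)
O(y) = -5/3 (O(y) = 5*(-1/3) = -5/3)
(19 + p(-6, -7))*O(-5) = (19 + (-6 + 3*(-7)))*(-5/3) = (19 + (-6 - 21))*(-5/3) = (19 - 27)*(-5/3) = -8*(-5/3) = 40/3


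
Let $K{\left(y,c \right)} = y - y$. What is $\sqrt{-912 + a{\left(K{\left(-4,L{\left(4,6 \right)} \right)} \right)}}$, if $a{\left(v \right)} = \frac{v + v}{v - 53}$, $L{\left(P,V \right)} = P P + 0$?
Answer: $4 i \sqrt{57} \approx 30.199 i$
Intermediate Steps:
$L{\left(P,V \right)} = P^{2}$ ($L{\left(P,V \right)} = P^{2} + 0 = P^{2}$)
$K{\left(y,c \right)} = 0$
$a{\left(v \right)} = \frac{2 v}{-53 + v}$
$\sqrt{-912 + a{\left(K{\left(-4,L{\left(4,6 \right)} \right)} \right)}} = \sqrt{-912 + 2 \cdot 0 \frac{1}{-53 + 0}} = \sqrt{-912 + 2 \cdot 0 \frac{1}{-53}} = \sqrt{-912 + 2 \cdot 0 \left(- \frac{1}{53}\right)} = \sqrt{-912 + 0} = \sqrt{-912} = 4 i \sqrt{57}$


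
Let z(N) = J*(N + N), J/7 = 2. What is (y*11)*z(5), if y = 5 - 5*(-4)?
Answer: 38500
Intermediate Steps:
J = 14 (J = 7*2 = 14)
y = 25 (y = 5 + 20 = 25)
z(N) = 28*N (z(N) = 14*(N + N) = 14*(2*N) = 28*N)
(y*11)*z(5) = (25*11)*(28*5) = 275*140 = 38500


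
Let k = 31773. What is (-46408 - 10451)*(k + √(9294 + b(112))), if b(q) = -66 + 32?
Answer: -1806581007 - 113718*√2315 ≈ -1.8121e+9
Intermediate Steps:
b(q) = -34
(-46408 - 10451)*(k + √(9294 + b(112))) = (-46408 - 10451)*(31773 + √(9294 - 34)) = -56859*(31773 + √9260) = -56859*(31773 + 2*√2315) = -1806581007 - 113718*√2315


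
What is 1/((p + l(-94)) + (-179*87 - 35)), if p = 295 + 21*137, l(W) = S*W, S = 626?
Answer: -1/71280 ≈ -1.4029e-5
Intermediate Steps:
l(W) = 626*W
p = 3172 (p = 295 + 2877 = 3172)
1/((p + l(-94)) + (-179*87 - 35)) = 1/((3172 + 626*(-94)) + (-179*87 - 35)) = 1/((3172 - 58844) + (-15573 - 35)) = 1/(-55672 - 15608) = 1/(-71280) = -1/71280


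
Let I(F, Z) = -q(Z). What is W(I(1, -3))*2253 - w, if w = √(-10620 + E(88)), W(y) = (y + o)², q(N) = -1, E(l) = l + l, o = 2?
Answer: 20277 - 2*I*√2611 ≈ 20277.0 - 102.2*I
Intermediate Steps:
E(l) = 2*l
I(F, Z) = 1 (I(F, Z) = -1*(-1) = 1)
W(y) = (2 + y)² (W(y) = (y + 2)² = (2 + y)²)
w = 2*I*√2611 (w = √(-10620 + 2*88) = √(-10620 + 176) = √(-10444) = 2*I*√2611 ≈ 102.2*I)
W(I(1, -3))*2253 - w = (2 + 1)²*2253 - 2*I*√2611 = 3²*2253 - 2*I*√2611 = 9*2253 - 2*I*√2611 = 20277 - 2*I*√2611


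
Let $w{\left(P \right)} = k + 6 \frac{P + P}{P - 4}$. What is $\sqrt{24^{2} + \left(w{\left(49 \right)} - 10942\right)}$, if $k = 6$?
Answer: $\frac{2 i \sqrt{582015}}{15} \approx 101.72 i$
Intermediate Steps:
$w{\left(P \right)} = 6 + \frac{12 P}{-4 + P}$ ($w{\left(P \right)} = 6 + 6 \frac{P + P}{P - 4} = 6 + 6 \frac{2 P}{-4 + P} = 6 + \frac{12 P}{-4 + P}$)
$\sqrt{24^{2} + \left(w{\left(49 \right)} - 10942\right)} = \sqrt{24^{2} - \left(10942 - \frac{6 \left(-4 + 3 \cdot 49\right)}{-4 + 49}\right)} = \sqrt{576 - \left(10942 - \frac{6 \left(-4 + 147\right)}{45}\right)} = \sqrt{576 - \left(10942 - \frac{286}{15}\right)} = \sqrt{576 + \left(\frac{286}{15} - 10942\right)} = \sqrt{576 - \frac{163844}{15}} = \sqrt{- \frac{155204}{15}} = \frac{2 i \sqrt{582015}}{15}$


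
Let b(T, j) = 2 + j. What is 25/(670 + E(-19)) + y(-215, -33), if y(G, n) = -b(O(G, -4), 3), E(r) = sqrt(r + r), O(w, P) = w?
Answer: 5*(-sqrt(38) + 665*I)/(sqrt(38) - 670*I) ≈ -4.9627 - 0.00034328*I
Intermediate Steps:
E(r) = sqrt(2)*sqrt(r) (E(r) = sqrt(2*r) = sqrt(2)*sqrt(r))
y(G, n) = -5 (y(G, n) = -(2 + 3) = -1*5 = -5)
25/(670 + E(-19)) + y(-215, -33) = 25/(670 + sqrt(2)*sqrt(-19)) - 5 = 25/(670 + sqrt(2)*(I*sqrt(19))) - 5 = 25/(670 + I*sqrt(38)) - 5 = -5 + 25/(670 + I*sqrt(38))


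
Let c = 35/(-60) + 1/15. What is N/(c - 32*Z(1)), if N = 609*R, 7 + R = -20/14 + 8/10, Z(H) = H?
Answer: 278748/1951 ≈ 142.87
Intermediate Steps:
c = -31/60 (c = 35*(-1/60) + 1*(1/15) = -7/12 + 1/15 = -31/60 ≈ -0.51667)
R = -267/35 (R = -7 + (-20/14 + 8/10) = -7 + (-20*1/14 + 8*(⅒)) = -7 + (-10/7 + ⅘) = -7 - 22/35 = -267/35 ≈ -7.6286)
N = -23229/5 (N = 609*(-267/35) = -23229/5 ≈ -4645.8)
N/(c - 32*Z(1)) = -23229/(5*(-31/60 - 32*1)) = -23229/(5*(-31/60 - 32)) = -23229/(5*(-1951/60)) = -23229/5*(-60/1951) = 278748/1951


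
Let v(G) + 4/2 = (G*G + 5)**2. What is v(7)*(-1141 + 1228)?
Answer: 253518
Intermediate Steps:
v(G) = -2 + (5 + G**2)**2 (v(G) = -2 + (G*G + 5)**2 = -2 + (G**2 + 5)**2 = -2 + (5 + G**2)**2)
v(7)*(-1141 + 1228) = (-2 + (5 + 7**2)**2)*(-1141 + 1228) = (-2 + (5 + 49)**2)*87 = (-2 + 54**2)*87 = (-2 + 2916)*87 = 2914*87 = 253518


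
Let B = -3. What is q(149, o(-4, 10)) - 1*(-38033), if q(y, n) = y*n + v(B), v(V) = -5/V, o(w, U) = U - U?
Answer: 114104/3 ≈ 38035.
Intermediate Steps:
o(w, U) = 0
q(y, n) = 5/3 + n*y (q(y, n) = y*n - 5/(-3) = n*y - 5*(-⅓) = n*y + 5/3 = 5/3 + n*y)
q(149, o(-4, 10)) - 1*(-38033) = (5/3 + 0*149) - 1*(-38033) = (5/3 + 0) + 38033 = 5/3 + 38033 = 114104/3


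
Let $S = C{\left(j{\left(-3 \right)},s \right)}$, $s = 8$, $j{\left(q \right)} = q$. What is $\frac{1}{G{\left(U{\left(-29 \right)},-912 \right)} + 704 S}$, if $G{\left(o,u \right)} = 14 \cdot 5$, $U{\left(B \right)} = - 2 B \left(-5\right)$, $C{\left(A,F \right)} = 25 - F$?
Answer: $\frac{1}{12038} \approx 8.307 \cdot 10^{-5}$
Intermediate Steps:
$S = 17$ ($S = 25 - 8 = 17$)
$U{\left(B \right)} = 10 B$ ($U{\left(B \right)} = - 2 \left(- 5 B\right) = 10 B$)
$G{\left(o,u \right)} = 70$
$\frac{1}{G{\left(U{\left(-29 \right)},-912 \right)} + 704 S} = \frac{1}{70 + 704 \cdot 17} = \frac{1}{70 + 11968} = \frac{1}{12038}$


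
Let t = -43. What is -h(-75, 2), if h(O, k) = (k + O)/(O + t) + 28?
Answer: -3377/118 ≈ -28.619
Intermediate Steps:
h(O, k) = 28 + (O + k)/(-43 + O) (h(O, k) = (k + O)/(O - 43) + 28 = (O + k)/(-43 + O) + 28 = 28 + (O + k)/(-43 + O))
-h(-75, 2) = -(-1204 + 2 + 29*(-75))/(-43 - 75) = -(-1204 + 2 - 2175)/(-118) = -(-1)*(-3377)/118 = -1*3377/118 = -3377/118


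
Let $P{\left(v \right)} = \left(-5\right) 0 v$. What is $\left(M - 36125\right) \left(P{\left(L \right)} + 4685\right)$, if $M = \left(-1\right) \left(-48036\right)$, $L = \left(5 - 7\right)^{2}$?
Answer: $55803035$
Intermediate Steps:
$L = 4$ ($L = \left(-2\right)^{2} = 4$)
$P{\left(v \right)} = 0$ ($P{\left(v \right)} = 0 v = 0$)
$M = 48036$
$\left(M - 36125\right) \left(P{\left(L \right)} + 4685\right) = \left(48036 - 36125\right) \left(0 + 4685\right) = 11911 \cdot 4685 = 55803035$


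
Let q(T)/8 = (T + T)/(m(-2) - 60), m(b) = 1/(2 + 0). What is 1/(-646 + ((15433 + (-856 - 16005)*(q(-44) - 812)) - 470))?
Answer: 119/1607208143 ≈ 7.4041e-8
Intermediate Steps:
m(b) = ½ (m(b) = 1/2 = ½)
q(T) = -32*T/119 (q(T) = 8*((T + T)/(½ - 60)) = 8*((2*T)/(-119/2)) = 8*((2*T)*(-2/119)) = 8*(-4*T/119) = -32*T/119)
1/(-646 + ((15433 + (-856 - 16005)*(q(-44) - 812)) - 470)) = 1/(-646 + ((15433 + (-856 - 16005)*(-32/119*(-44) - 812)) - 470)) = 1/(-646 + ((15433 - 16861*(1408/119 - 812)) - 470)) = 1/(-646 + ((15433 - 16861*(-95220/119)) - 470)) = 1/(-646 + ((15433 + 1605504420/119) - 470)) = 1/(-646 + (1607340947/119 - 470)) = 1/(-646 + 1607285017/119) = 1/(1607208143/119) = 119/1607208143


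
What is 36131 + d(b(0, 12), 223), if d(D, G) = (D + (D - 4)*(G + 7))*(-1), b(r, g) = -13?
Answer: 40054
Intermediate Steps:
d(D, G) = -D - (-4 + D)*(7 + G) (d(D, G) = (D + (-4 + D)*(7 + G))*(-1) = -D - (-4 + D)*(7 + G))
36131 + d(b(0, 12), 223) = 36131 + (28 - 8*(-13) + 4*223 - 1*(-13)*223) = 36131 + (28 + 104 + 892 + 2899) = 36131 + 3923 = 40054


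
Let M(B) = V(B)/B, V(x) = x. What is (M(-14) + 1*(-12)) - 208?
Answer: -219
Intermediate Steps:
M(B) = 1 (M(B) = B/B = 1)
(M(-14) + 1*(-12)) - 208 = (1 + 1*(-12)) - 208 = (1 - 12) - 208 = -11 - 208 = -219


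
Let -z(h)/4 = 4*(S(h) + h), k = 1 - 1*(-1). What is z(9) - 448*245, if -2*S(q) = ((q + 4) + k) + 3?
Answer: -109760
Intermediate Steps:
k = 2 (k = 1 + 1 = 2)
S(q) = -9/2 - q/2 (S(q) = -(((q + 4) + 2) + 3)/2 = -(((4 + q) + 2) + 3)/2 = -((6 + q) + 3)/2 = -(9 + q)/2 = -9/2 - q/2)
z(h) = 72 - 8*h (z(h) = -16*((-9/2 - h/2) + h) = -16*(-9/2 + h/2) = -4*(-18 + 2*h) = 72 - 8*h)
z(9) - 448*245 = (72 - 8*9) - 448*245 = (72 - 72) - 109760 = 0 - 109760 = -109760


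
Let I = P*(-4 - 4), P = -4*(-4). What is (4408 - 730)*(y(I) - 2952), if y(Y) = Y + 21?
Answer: -11251002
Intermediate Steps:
P = 16
I = -128 (I = 16*(-4 - 4) = 16*(-8) = -128)
y(Y) = 21 + Y
(4408 - 730)*(y(I) - 2952) = (4408 - 730)*((21 - 128) - 2952) = 3678*(-107 - 2952) = 3678*(-3059) = -11251002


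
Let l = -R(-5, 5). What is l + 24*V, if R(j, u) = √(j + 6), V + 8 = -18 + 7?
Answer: -457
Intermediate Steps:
V = -19 (V = -8 + (-18 + 7) = -8 - 11 = -19)
R(j, u) = √(6 + j)
l = -1 (l = -√(6 - 5) = -√1 = -1*1 = -1)
l + 24*V = -1 + 24*(-19) = -1 - 456 = -457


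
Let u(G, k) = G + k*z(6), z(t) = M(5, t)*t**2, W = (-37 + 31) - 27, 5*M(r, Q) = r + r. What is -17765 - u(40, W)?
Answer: -15429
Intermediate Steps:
M(r, Q) = 2*r/5 (M(r, Q) = (r + r)/5 = (2*r)/5 = 2*r/5)
W = -33 (W = -6 - 27 = -33)
z(t) = 2*t**2 (z(t) = ((2/5)*5)*t**2 = 2*t**2)
u(G, k) = G + 72*k (u(G, k) = G + k*(2*6**2) = G + k*(2*36) = G + k*72 = G + 72*k)
-17765 - u(40, W) = -17765 - (40 + 72*(-33)) = -17765 - (40 - 2376) = -17765 - 1*(-2336) = -17765 + 2336 = -15429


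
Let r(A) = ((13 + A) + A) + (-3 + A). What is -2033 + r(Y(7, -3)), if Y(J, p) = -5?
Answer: -2038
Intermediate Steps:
r(A) = 10 + 3*A (r(A) = (13 + 2*A) + (-3 + A) = 10 + 3*A)
-2033 + r(Y(7, -3)) = -2033 + (10 + 3*(-5)) = -2033 + (10 - 15) = -2033 - 5 = -2038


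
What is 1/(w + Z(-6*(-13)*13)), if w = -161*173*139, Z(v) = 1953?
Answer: -1/3869614 ≈ -2.5842e-7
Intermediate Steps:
w = -3871567 (w = -27853*139 = -3871567)
1/(w + Z(-6*(-13)*13)) = 1/(-3871567 + 1953) = 1/(-3869614) = -1/3869614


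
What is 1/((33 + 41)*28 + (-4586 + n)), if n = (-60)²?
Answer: 1/1086 ≈ 0.00092081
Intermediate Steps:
n = 3600
1/((33 + 41)*28 + (-4586 + n)) = 1/((33 + 41)*28 + (-4586 + 3600)) = 1/(74*28 - 986) = 1/(2072 - 986) = 1/1086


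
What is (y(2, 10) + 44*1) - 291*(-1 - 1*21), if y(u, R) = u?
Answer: 6448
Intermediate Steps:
(y(2, 10) + 44*1) - 291*(-1 - 1*21) = (2 + 44*1) - 291*(-1 - 1*21) = (2 + 44) - 291*(-1 - 21) = 46 - 291*(-22) = 46 - 1*(-6402) = 46 + 6402 = 6448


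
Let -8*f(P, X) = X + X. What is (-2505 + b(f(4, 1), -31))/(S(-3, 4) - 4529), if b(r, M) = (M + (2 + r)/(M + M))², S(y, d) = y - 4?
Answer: 31618165/92994048 ≈ 0.34000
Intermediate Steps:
S(y, d) = -4 + y
f(P, X) = -X/4 (f(P, X) = -(X + X)/8 = -X/4)
b(r, M) = (M + (2 + r)/(2*M))² (b(r, M) = (M + (2 + r)/((2*M)))² = (M + (2 + r)*(1/(2*M)))² = (M + (2 + r)/(2*M))²)
(-2505 + b(f(4, 1), -31))/(S(-3, 4) - 4529) = (-2505 + (¼)*(2 - ¼*1 + 2*(-31)²)²/(-31)²)/((-4 - 3) - 4529) = (-2505 + (¼)*(1/961)*(2 - ¼ + 2*961)²)/(-7 - 4529) = (-2505 + (¼)*(1/961)*(2 - ¼ + 1922)²)/(-4536) = (-2505 + (¼)*(1/961)*(7695/4)²)*(-1/4536) = (-2505 + (¼)*(1/961)*(59213025/16))*(-1/4536) = (-2505 + 59213025/61504)*(-1/4536) = -94854495/61504*(-1/4536) = 31618165/92994048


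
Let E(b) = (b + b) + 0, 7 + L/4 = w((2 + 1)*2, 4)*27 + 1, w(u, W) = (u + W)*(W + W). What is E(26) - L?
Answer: -8564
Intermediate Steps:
w(u, W) = 2*W*(W + u) (w(u, W) = (W + u)*(2*W) = 2*W*(W + u))
L = 8616 (L = -28 + 4*((2*4*(4 + (2 + 1)*2))*27 + 1) = -28 + 4*((2*4*(4 + 3*2))*27 + 1) = -28 + 4*((2*4*(4 + 6))*27 + 1) = -28 + 4*((2*4*10)*27 + 1) = -28 + 4*(80*27 + 1) = -28 + 4*(2160 + 1) = -28 + 4*2161 = -28 + 8644 = 8616)
E(b) = 2*b (E(b) = 2*b + 0 = 2*b)
E(26) - L = 2*26 - 1*8616 = 52 - 8616 = -8564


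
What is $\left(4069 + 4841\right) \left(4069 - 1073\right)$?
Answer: $26694360$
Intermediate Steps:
$\left(4069 + 4841\right) \left(4069 - 1073\right) = 8910 \cdot 2996 = 26694360$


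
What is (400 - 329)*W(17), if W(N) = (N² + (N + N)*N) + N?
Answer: 62764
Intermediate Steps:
W(N) = N + 3*N² (W(N) = (N² + (2*N)*N) + N = (N² + 2*N²) + N = 3*N² + N = N + 3*N²)
(400 - 329)*W(17) = (400 - 329)*(17*(1 + 3*17)) = 71*(17*(1 + 51)) = 71*(17*52) = 71*884 = 62764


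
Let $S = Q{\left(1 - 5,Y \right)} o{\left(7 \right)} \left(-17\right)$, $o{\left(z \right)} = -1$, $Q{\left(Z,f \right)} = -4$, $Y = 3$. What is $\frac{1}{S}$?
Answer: $- \frac{1}{68} \approx -0.014706$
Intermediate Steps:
$S = -68$ ($S = \left(-4\right) \left(-1\right) \left(-17\right) = 4 \left(-17\right) = -68$)
$\frac{1}{S} = \frac{1}{-68} = - \frac{1}{68}$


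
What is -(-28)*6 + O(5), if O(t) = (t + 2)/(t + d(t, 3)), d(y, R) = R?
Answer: 1351/8 ≈ 168.88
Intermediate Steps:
O(t) = (2 + t)/(3 + t) (O(t) = (t + 2)/(t + 3) = (2 + t)/(3 + t))
-(-28)*6 + O(5) = -(-28)*6 + (2 + 5)/(3 + 5) = -14*(-12) + 7/8 = 168 + (⅛)*7 = 168 + 7/8 = 1351/8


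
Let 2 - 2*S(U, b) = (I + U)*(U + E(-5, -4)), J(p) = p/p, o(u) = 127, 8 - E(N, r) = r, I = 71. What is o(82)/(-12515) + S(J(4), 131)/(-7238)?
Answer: 4925279/90583570 ≈ 0.054373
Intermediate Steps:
E(N, r) = 8 - r
J(p) = 1
S(U, b) = 1 - (12 + U)*(71 + U)/2 (S(U, b) = 1 - (71 + U)*(U + (8 - 1*(-4)))/2 = 1 - (71 + U)*(U + (8 + 4))/2 = 1 - (71 + U)*(U + 12)/2 = 1 - (71 + U)*(12 + U)/2 = 1 - (12 + U)*(71 + U)/2)
o(82)/(-12515) + S(J(4), 131)/(-7238) = 127/(-12515) + (-425 - 83/2*1 - ½*1²)/(-7238) = 127*(-1/12515) + (-425 - 83/2 - ½*1)*(-1/7238) = -127/12515 + (-425 - 83/2 - ½)*(-1/7238) = -127/12515 - 467*(-1/7238) = -127/12515 + 467/7238 = 4925279/90583570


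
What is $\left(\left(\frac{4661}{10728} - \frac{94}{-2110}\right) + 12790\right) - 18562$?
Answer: $- \frac{65322305309}{11318040} \approx -5771.5$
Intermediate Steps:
$\left(\left(\frac{4661}{10728} - \frac{94}{-2110}\right) + 12790\right) - 18562 = \left(\left(4661 \cdot \frac{1}{10728} - - \frac{47}{1055}\right) + 12790\right) - 18562 = \left(\left(\frac{4661}{10728} + \frac{47}{1055}\right) + 12790\right) - 18562 = \left(\frac{5421571}{11318040} + 12790\right) - 18562 = \frac{144763153171}{11318040} - 18562 = - \frac{65322305309}{11318040}$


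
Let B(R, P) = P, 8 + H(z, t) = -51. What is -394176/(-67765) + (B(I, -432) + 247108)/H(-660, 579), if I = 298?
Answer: -16692742756/3998135 ≈ -4175.1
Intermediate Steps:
H(z, t) = -59 (H(z, t) = -8 - 51 = -59)
-394176/(-67765) + (B(I, -432) + 247108)/H(-660, 579) = -394176/(-67765) + (-432 + 247108)/(-59) = -394176*(-1/67765) + 246676*(-1/59) = 394176/67765 - 246676/59 = -16692742756/3998135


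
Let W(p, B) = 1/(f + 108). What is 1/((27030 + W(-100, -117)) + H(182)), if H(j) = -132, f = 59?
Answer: 167/4491967 ≈ 3.7177e-5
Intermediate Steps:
W(p, B) = 1/167 (W(p, B) = 1/(59 + 108) = 1/167)
1/((27030 + W(-100, -117)) + H(182)) = 1/((27030 + 1/167) - 132) = 1/(4514011/167 - 132) = 1/(4491967/167) = 167/4491967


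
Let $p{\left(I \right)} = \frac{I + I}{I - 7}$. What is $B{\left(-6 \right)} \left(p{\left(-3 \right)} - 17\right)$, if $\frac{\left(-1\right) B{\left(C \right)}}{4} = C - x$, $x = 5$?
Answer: $- \frac{3608}{5} \approx -721.6$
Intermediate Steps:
$p{\left(I \right)} = \frac{2 I}{-7 + I}$
$B{\left(C \right)} = 20 - 4 C$ ($B{\left(C \right)} = - 4 \left(C - 5\right) = - 4 \left(-5 + C\right) = 20 - 4 C$)
$B{\left(-6 \right)} \left(p{\left(-3 \right)} - 17\right) = \left(20 - -24\right) \left(2 \left(-3\right) \frac{1}{-7 - 3} - 17\right) = \left(20 + 24\right) \left(2 \left(-3\right) \frac{1}{-10} - 17\right) = 44 \left(2 \left(-3\right) \left(- \frac{1}{10}\right) - 17\right) = 44 \left(\frac{3}{5} - 17\right) = 44 \left(- \frac{82}{5}\right) = - \frac{3608}{5}$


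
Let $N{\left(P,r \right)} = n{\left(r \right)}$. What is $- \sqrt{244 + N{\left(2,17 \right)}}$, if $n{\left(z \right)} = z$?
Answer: $- 3 \sqrt{29} \approx -16.155$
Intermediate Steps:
$N{\left(P,r \right)} = r$
$- \sqrt{244 + N{\left(2,17 \right)}} = - \sqrt{244 + 17} = - \sqrt{261} = - 3 \sqrt{29}$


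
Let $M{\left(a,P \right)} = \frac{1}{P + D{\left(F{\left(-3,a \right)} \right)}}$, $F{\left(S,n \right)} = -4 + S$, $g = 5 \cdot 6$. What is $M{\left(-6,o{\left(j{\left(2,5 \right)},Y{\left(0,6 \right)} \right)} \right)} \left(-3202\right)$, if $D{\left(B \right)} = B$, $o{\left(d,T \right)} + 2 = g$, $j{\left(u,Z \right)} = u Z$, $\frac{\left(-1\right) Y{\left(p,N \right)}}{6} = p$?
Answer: $- \frac{3202}{21} \approx -152.48$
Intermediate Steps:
$Y{\left(p,N \right)} = - 6 p$
$g = 30$
$j{\left(u,Z \right)} = Z u$
$o{\left(d,T \right)} = 28$ ($o{\left(d,T \right)} = -2 + 30 = 28$)
$M{\left(a,P \right)} = \frac{1}{-7 + P}$ ($M{\left(a,P \right)} = \frac{1}{P - 7} = \frac{1}{-7 + P}$)
$M{\left(-6,o{\left(j{\left(2,5 \right)},Y{\left(0,6 \right)} \right)} \right)} \left(-3202\right) = \frac{1}{-7 + 28} \left(-3202\right) = \frac{1}{21} \left(-3202\right) = - \frac{3202}{21}$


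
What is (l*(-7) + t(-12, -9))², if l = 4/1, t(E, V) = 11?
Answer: 289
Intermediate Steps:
l = 4 (l = 4*1 = 4)
(l*(-7) + t(-12, -9))² = (4*(-7) + 11)² = (-28 + 11)² = (-17)² = 289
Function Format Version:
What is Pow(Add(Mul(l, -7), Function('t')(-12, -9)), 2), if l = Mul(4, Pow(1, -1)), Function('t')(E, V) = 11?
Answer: 289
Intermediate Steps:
l = 4 (l = Mul(4, 1) = 4)
Pow(Add(Mul(l, -7), Function('t')(-12, -9)), 2) = Pow(Add(Mul(4, -7), 11), 2) = Pow(Add(-28, 11), 2) = Pow(-17, 2) = 289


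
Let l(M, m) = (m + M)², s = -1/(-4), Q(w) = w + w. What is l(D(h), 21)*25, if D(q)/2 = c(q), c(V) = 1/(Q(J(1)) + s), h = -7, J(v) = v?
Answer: 970225/81 ≈ 11978.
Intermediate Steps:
Q(w) = 2*w
s = ¼ (s = -1*(-¼) = ¼ ≈ 0.25000)
c(V) = 4/9 (c(V) = 1/(2*1 + ¼) = 1/(2 + ¼) = 1/(9/4) = 4/9)
D(q) = 8/9 (D(q) = 2*(4/9) = 8/9)
l(M, m) = (M + m)²
l(D(h), 21)*25 = (8/9 + 21)²*25 = (197/9)²*25 = (38809/81)*25 = 970225/81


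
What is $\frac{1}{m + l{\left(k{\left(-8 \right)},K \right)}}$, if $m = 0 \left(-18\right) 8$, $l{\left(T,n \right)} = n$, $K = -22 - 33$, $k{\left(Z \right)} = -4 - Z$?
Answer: $- \frac{1}{55} \approx -0.018182$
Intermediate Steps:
$K = -55$
$m = 0$ ($m = 0 \cdot 8 = 0$)
$\frac{1}{m + l{\left(k{\left(-8 \right)},K \right)}} = \frac{1}{0 - 55} = \frac{1}{-55} = - \frac{1}{55}$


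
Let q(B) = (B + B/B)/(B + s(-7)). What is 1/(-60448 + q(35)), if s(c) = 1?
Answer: -1/60447 ≈ -1.6543e-5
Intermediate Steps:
q(B) = 1 (q(B) = (B + B/B)/(B + 1) = (B + 1)/(1 + B) = (1 + B)/(1 + B) = 1)
1/(-60448 + q(35)) = 1/(-60448 + 1) = 1/(-60447) = -1/60447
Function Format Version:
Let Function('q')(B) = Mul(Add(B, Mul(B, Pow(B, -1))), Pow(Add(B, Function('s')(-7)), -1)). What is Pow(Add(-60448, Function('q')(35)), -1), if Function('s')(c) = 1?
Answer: Rational(-1, 60447) ≈ -1.6543e-5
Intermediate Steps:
Function('q')(B) = 1 (Function('q')(B) = Mul(Add(B, Mul(B, Pow(B, -1))), Pow(Add(B, 1), -1)) = Mul(Add(B, 1), Pow(Add(1, B), -1)) = Mul(Add(1, B), Pow(Add(1, B), -1)) = 1)
Pow(Add(-60448, Function('q')(35)), -1) = Pow(Add(-60448, 1), -1) = Pow(-60447, -1) = Rational(-1, 60447)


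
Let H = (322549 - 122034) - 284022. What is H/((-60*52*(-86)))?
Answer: -83507/268320 ≈ -0.31122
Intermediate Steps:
H = -83507 (H = 200515 - 284022 = -83507)
H/((-60*52*(-86))) = -83507/(-60*52*(-86)) = -83507/((-3120*(-86))) = -83507/268320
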